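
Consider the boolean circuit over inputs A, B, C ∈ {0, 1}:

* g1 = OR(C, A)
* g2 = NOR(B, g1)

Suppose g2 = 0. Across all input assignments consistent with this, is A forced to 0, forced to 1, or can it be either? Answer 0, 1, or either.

either

Both values of A occur among assignments with g2 = 0:
  A=0: A=0, B=0, C=1
  A=1: A=1, B=0, C=0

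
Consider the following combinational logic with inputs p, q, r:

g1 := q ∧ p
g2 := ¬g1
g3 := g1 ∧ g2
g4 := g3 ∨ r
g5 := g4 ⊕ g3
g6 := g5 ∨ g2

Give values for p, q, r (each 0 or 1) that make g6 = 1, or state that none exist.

g6 = g5 ∨ g2 must be 1, so at least one of g5, g2 is 1.
Check with p=0 q=1 r=1:
g1 = q ∧ p = 1 ∧ 0 = 0
g2 = ¬g1 = ¬0 = 1
g3 = g1 ∧ g2 = 0 ∧ 1 = 0
g4 = g3 ∨ r = 0 ∨ 1 = 1
g5 = g4 ⊕ g3 = 1 ⊕ 0 = 1
g6 = g5 ∨ g2 = 1 ∨ 1 = 1
So g6 = 1 as required.

p=0 q=1 r=1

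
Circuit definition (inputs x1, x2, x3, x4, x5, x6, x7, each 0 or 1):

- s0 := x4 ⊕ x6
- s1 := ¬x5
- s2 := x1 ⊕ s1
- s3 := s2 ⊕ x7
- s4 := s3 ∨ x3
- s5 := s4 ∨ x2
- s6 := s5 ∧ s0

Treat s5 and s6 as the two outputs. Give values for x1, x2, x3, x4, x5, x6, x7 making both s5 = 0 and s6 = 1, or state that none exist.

no solution exists

Across all 128 input combinations, none give both s5 = 0 and s6 = 1.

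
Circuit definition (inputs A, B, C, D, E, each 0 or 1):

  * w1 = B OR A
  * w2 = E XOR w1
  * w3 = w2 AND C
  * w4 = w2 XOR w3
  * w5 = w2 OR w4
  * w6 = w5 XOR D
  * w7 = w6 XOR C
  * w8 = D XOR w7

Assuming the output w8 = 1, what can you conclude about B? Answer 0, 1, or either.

either

Both values of B occur among assignments with w8 = 1:
  B=0: A=0, B=0, C=0, D=0, E=1
  B=1: A=0, B=1, C=0, D=0, E=0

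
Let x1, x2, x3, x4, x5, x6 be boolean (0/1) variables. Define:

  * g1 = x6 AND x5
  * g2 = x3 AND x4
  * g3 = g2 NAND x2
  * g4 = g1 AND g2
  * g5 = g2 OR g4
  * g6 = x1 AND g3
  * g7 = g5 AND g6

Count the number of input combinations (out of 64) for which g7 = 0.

60

g7 = g5 AND g6 must be 0, so at least one of g5, g6 is 0.
Enumerating the 64 input combinations, 60 give g7 = 0 and 4 give g7 = 1.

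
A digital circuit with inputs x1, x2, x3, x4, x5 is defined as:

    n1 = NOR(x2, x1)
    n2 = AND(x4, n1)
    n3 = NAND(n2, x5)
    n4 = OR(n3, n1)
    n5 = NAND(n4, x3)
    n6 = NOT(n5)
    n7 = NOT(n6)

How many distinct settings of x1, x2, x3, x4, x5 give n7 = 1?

n7 = NOT(n6) must be 1, so n6 = 0.
n6 = NOT(n5) must be 0, so n5 = 1.
n5 = NAND(n4, x3) must be 1, so at least one of n4, x3 is 0.
Enumerating the 32 input combinations, 16 give n7 = 1 and 16 give n7 = 0.

16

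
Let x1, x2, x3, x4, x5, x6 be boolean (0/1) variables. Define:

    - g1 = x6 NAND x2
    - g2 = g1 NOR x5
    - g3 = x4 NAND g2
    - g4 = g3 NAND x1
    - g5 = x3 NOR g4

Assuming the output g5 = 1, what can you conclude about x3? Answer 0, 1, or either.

0

g5 = x3 NOR g4 must be 1, so both x3 = 0 and g4 = 0.
g4 = g3 NAND x1 must be 0, so both g3 = 1 and x1 = 1.
Every assignment with g5 = 1 has x3 = 0; there are 15 such assignment(s).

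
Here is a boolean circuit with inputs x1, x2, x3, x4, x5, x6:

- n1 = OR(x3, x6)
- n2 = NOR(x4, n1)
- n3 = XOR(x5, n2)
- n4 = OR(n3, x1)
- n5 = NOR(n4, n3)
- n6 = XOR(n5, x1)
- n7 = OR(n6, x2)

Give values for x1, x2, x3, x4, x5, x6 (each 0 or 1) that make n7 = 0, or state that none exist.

n7 = OR(n6, x2) must be 0, so both n6 = 0 and x2 = 0.
n6 = XOR(n5, x1) must be 0, so n5 and x1 are equal.
Check with x1=0, x2=0, x3=1, x4=1, x5=1, x6=0:
n1 = OR(x3, x6) = OR(1, 0) = 1
n2 = NOR(x4, n1) = NOR(1, 1) = 0
n3 = XOR(x5, n2) = XOR(1, 0) = 1
n4 = OR(n3, x1) = OR(1, 0) = 1
n5 = NOR(n4, n3) = NOR(1, 1) = 0
n6 = XOR(n5, x1) = XOR(0, 0) = 0
n7 = OR(n6, x2) = OR(0, 0) = 0
So n7 = 0 as required.

x1=0, x2=0, x3=1, x4=1, x5=1, x6=0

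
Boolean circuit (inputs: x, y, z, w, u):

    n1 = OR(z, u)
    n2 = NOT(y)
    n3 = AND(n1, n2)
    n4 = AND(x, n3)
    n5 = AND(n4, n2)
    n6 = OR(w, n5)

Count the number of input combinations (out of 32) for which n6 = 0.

13

n6 = OR(w, n5) must be 0, so both w = 0 and n5 = 0.
n5 = AND(n4, n2) must be 0, so at least one of n4, n2 is 0.
Enumerating the 32 input combinations, 13 give n6 = 0 and 19 give n6 = 1.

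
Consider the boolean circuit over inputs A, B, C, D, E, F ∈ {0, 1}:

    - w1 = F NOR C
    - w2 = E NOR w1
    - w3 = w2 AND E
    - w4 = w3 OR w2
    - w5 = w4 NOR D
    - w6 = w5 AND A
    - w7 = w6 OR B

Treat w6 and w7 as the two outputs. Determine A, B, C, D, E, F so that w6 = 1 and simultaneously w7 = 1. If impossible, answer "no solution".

Check with A=1 B=0 C=0 D=0 E=1 F=0:
w1 = F NOR C = 0 NOR 0 = 1
w2 = E NOR w1 = 1 NOR 1 = 0
w3 = w2 AND E = 0 AND 1 = 0
w4 = w3 OR w2 = 0 OR 0 = 0
w5 = w4 NOR D = 0 NOR 0 = 1
w6 = w5 AND A = 1 AND 1 = 1
w7 = w6 OR B = 1 OR 0 = 1
So w6 = 1 and w7 = 1.

A=1 B=0 C=0 D=0 E=1 F=0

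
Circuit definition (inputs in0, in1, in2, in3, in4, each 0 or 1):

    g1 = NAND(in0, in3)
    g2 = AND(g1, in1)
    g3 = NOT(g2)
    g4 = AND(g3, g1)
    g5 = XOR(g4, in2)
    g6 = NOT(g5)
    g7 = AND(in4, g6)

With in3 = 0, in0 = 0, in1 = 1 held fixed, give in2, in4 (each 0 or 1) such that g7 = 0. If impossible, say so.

Check with in3 = 0, in0 = 0, in1 = 1 and in2=0, in4=0:
g1 = NAND(in0, in3) = NAND(0, 0) = 1
g2 = AND(g1, in1) = AND(1, 1) = 1
g3 = NOT(g2) = NOT 1 = 0
g4 = AND(g3, g1) = AND(0, 1) = 0
g5 = XOR(g4, in2) = XOR(0, 0) = 0
g6 = NOT(g5) = NOT 0 = 1
g7 = AND(in4, g6) = AND(0, 1) = 0
So g7 = 0.

in2=0 in4=0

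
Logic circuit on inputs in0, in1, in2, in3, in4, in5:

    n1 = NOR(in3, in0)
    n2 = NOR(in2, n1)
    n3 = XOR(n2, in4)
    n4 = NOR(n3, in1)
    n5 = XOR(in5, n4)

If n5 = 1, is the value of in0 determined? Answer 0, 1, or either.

either

Both values of in0 occur among assignments with n5 = 1:
  in0=0: in0=0, in1=0, in2=0, in3=0, in4=0, in5=0
  in0=1: in0=1, in1=0, in2=0, in3=0, in4=0, in5=1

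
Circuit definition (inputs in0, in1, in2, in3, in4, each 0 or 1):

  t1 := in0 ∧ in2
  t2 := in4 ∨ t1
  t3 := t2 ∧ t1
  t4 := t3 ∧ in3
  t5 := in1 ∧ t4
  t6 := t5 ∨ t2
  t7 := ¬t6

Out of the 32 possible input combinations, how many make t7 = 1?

12

t7 = ¬t6 must be 1, so t6 = 0.
Enumerating the 32 input combinations, 12 give t7 = 1 and 20 give t7 = 0.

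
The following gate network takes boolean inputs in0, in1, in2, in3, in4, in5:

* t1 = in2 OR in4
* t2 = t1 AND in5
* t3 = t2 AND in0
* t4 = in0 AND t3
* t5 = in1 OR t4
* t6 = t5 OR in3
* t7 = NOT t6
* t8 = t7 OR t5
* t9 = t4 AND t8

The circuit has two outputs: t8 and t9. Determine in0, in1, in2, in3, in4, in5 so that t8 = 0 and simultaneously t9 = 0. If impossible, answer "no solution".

Check with in0=0, in1=0, in2=1, in3=1, in4=0, in5=0:
t1 = in2 OR in4 = 1 OR 0 = 1
t2 = t1 AND in5 = 1 AND 0 = 0
t3 = t2 AND in0 = 0 AND 0 = 0
t4 = in0 AND t3 = 0 AND 0 = 0
t5 = in1 OR t4 = 0 OR 0 = 0
t6 = t5 OR in3 = 0 OR 1 = 1
t7 = NOT t6 = NOT 1 = 0
t8 = t7 OR t5 = 0 OR 0 = 0
t9 = t4 AND t8 = 0 AND 0 = 0
So t8 = 0 and t9 = 0.

in0=0, in1=0, in2=1, in3=1, in4=0, in5=0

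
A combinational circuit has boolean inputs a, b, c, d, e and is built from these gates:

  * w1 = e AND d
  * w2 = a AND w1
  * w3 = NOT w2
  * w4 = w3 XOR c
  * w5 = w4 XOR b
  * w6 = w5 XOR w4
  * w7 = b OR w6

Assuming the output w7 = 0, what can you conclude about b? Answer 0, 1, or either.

0

w7 = b OR w6 must be 0, so both b = 0 and w6 = 0.
w6 = w5 XOR w4 must be 0, so w5 and w4 are equal.
Every assignment with w7 = 0 has b = 0; there are 16 such assignment(s).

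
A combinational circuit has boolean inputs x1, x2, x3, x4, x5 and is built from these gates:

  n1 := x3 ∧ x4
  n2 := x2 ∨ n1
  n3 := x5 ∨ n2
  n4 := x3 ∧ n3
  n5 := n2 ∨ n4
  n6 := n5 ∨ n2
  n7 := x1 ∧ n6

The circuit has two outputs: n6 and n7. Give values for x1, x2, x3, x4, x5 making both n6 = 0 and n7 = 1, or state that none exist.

Across all 32 input combinations, none give both n6 = 0 and n7 = 1.

no solution exists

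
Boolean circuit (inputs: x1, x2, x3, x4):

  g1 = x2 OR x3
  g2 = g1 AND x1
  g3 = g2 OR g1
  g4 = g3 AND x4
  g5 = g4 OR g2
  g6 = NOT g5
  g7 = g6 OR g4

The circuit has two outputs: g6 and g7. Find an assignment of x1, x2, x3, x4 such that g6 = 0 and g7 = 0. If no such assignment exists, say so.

Check with x1=1, x2=1, x3=0, x4=0:
g1 = x2 OR x3 = 1 OR 0 = 1
g2 = g1 AND x1 = 1 AND 1 = 1
g3 = g2 OR g1 = 1 OR 1 = 1
g4 = g3 AND x4 = 1 AND 0 = 0
g5 = g4 OR g2 = 0 OR 1 = 1
g6 = NOT g5 = NOT 1 = 0
g7 = g6 OR g4 = 0 OR 0 = 0
So g6 = 0 and g7 = 0.

x1=1, x2=1, x3=0, x4=0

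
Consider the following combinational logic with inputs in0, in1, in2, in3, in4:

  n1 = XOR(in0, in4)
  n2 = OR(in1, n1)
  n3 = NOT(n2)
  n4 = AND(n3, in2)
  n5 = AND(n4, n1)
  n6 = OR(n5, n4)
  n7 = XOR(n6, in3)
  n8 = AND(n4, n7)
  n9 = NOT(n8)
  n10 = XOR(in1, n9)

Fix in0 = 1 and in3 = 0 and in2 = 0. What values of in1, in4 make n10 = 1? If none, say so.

in1=0, in4=0

Check with in0 = 1 and in3 = 0 and in2 = 0 and in1=0, in4=0:
n1 = XOR(in0, in4) = XOR(1, 0) = 1
n2 = OR(in1, n1) = OR(0, 1) = 1
n3 = NOT(n2) = NOT 1 = 0
n4 = AND(n3, in2) = AND(0, 0) = 0
n5 = AND(n4, n1) = AND(0, 1) = 0
n6 = OR(n5, n4) = OR(0, 0) = 0
n7 = XOR(n6, in3) = XOR(0, 0) = 0
n8 = AND(n4, n7) = AND(0, 0) = 0
n9 = NOT(n8) = NOT 0 = 1
n10 = XOR(in1, n9) = XOR(0, 1) = 1
So n10 = 1.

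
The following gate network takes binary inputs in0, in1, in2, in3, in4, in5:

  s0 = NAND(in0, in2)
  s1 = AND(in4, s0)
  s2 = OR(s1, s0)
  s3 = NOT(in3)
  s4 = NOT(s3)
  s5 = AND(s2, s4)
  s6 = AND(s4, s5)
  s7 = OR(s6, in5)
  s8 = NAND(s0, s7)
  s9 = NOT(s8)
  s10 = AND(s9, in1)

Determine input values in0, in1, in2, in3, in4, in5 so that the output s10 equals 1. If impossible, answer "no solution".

s10 = AND(s9, in1) must be 1, so both s9 = 1 and in1 = 1.
s9 = NOT(s8) must be 1, so s8 = 0.
Check with in0=0, in1=1, in2=0, in3=1, in4=1, in5=0:
s0 = NAND(in0, in2) = NAND(0, 0) = 1
s1 = AND(in4, s0) = AND(1, 1) = 1
s2 = OR(s1, s0) = OR(1, 1) = 1
s3 = NOT(in3) = NOT 1 = 0
s4 = NOT(s3) = NOT 0 = 1
s5 = AND(s2, s4) = AND(1, 1) = 1
s6 = AND(s4, s5) = AND(1, 1) = 1
s7 = OR(s6, in5) = OR(1, 0) = 1
s8 = NAND(s0, s7) = NAND(1, 1) = 0
s9 = NOT(s8) = NOT 0 = 1
s10 = AND(s9, in1) = AND(1, 1) = 1
So s10 = 1 as required.

in0=0, in1=1, in2=0, in3=1, in4=1, in5=0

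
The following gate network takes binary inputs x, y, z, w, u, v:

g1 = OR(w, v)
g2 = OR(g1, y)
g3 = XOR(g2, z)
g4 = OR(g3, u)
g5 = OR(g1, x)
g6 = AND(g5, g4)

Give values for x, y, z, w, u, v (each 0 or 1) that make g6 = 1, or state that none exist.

x=0 y=0 z=0 w=1 u=0 v=1

Check with x=0 y=0 z=0 w=1 u=0 v=1:
g1 = OR(w, v) = OR(1, 1) = 1
g2 = OR(g1, y) = OR(1, 0) = 1
g3 = XOR(g2, z) = XOR(1, 0) = 1
g4 = OR(g3, u) = OR(1, 0) = 1
g5 = OR(g1, x) = OR(1, 0) = 1
g6 = AND(g5, g4) = AND(1, 1) = 1
So g6 = 1 as required.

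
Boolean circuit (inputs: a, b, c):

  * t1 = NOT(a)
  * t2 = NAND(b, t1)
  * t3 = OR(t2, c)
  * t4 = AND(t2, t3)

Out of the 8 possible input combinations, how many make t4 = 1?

t4 = AND(t2, t3) must be 1, so both t2 = 1 and t3 = 1.
t2 = NAND(b, t1) must be 1, so at least one of b, t1 is 0.
Enumerating the 8 input combinations, 6 give t4 = 1 and 2 give t4 = 0.

6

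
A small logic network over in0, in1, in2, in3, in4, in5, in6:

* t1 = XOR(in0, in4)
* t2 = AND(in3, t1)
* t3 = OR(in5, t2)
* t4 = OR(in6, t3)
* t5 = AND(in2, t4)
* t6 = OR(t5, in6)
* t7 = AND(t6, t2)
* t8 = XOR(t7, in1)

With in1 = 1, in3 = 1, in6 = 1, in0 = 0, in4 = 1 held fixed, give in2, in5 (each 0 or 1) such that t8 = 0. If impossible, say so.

Check with in1 = 1, in3 = 1, in6 = 1, in0 = 0, in4 = 1 and in2=1, in5=1:
t1 = XOR(in0, in4) = XOR(0, 1) = 1
t2 = AND(in3, t1) = AND(1, 1) = 1
t3 = OR(in5, t2) = OR(1, 1) = 1
t4 = OR(in6, t3) = OR(1, 1) = 1
t5 = AND(in2, t4) = AND(1, 1) = 1
t6 = OR(t5, in6) = OR(1, 1) = 1
t7 = AND(t6, t2) = AND(1, 1) = 1
t8 = XOR(t7, in1) = XOR(1, 1) = 0
So t8 = 0.

in2=1, in5=1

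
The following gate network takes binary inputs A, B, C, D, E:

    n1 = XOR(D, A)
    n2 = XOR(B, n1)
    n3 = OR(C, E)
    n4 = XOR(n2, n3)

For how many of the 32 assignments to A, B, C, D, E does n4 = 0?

n4 = XOR(n2, n3) must be 0, so n2 and n3 are equal.
Enumerating the 32 input combinations, 16 give n4 = 0 and 16 give n4 = 1.

16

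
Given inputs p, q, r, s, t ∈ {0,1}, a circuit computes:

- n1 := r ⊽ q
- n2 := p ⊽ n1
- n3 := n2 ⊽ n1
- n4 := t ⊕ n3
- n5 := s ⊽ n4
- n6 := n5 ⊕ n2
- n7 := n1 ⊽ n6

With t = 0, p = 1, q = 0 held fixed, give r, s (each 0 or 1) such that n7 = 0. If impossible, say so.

n7 = n1 ⊽ n6 must be 0, so at least one of n1, n6 is 1.
Check with t = 0, p = 1, q = 0 and r=0, s=0:
n1 = r ⊽ q = 0 ⊽ 0 = 1
n2 = p ⊽ n1 = 1 ⊽ 1 = 0
n3 = n2 ⊽ n1 = 0 ⊽ 1 = 0
n4 = t ⊕ n3 = 0 ⊕ 0 = 0
n5 = s ⊽ n4 = 0 ⊽ 0 = 1
n6 = n5 ⊕ n2 = 1 ⊕ 0 = 1
n7 = n1 ⊽ n6 = 1 ⊽ 1 = 0
So n7 = 0.

r=0 s=0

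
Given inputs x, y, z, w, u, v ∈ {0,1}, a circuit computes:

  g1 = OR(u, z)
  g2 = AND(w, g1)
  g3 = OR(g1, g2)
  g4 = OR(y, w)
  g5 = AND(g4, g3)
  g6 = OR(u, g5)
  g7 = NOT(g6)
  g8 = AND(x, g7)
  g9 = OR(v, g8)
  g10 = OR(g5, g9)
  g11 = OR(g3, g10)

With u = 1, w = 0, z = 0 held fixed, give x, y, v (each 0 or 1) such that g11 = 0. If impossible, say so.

no solution exists

With u = 1, w = 0, z = 0 fixed, none of the 8 settings of x, y, v give g11 = 0.
For example, with x=0, y=0, v=1:
g1 = OR(u, z) = OR(1, 0) = 1
g2 = AND(w, g1) = AND(0, 1) = 0
g3 = OR(g1, g2) = OR(1, 0) = 1
g4 = OR(y, w) = OR(0, 0) = 0
g5 = AND(g4, g3) = AND(0, 1) = 0
g6 = OR(u, g5) = OR(1, 0) = 1
g7 = NOT(g6) = NOT 1 = 0
g8 = AND(x, g7) = AND(0, 0) = 0
g9 = OR(v, g8) = OR(1, 0) = 1
g10 = OR(g5, g9) = OR(0, 1) = 1
g11 = OR(g3, g10) = OR(1, 1) = 1
giving g11 = 1 ≠ 0.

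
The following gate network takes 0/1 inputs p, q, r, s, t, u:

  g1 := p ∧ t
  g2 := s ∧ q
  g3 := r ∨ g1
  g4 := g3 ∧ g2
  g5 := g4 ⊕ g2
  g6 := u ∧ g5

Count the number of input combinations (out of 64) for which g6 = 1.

3

g6 = u ∧ g5 must be 1, so both u = 1 and g5 = 1.
Satisfying assignments:
  p=0, q=1, r=0, s=1, t=0, u=1
  p=0, q=1, r=0, s=1, t=1, u=1
  p=1, q=1, r=0, s=1, t=0, u=1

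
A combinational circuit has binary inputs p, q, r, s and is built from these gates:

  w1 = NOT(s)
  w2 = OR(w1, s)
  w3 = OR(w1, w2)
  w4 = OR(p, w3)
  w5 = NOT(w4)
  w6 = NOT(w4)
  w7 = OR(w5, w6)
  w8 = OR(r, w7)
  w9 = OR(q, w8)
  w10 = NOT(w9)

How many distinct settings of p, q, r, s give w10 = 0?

12

w10 = NOT(w9) must be 0, so w9 = 1.
w9 = OR(q, w8) must be 1, so at least one of q, w8 is 1.
Enumerating the 16 input combinations, 12 give w10 = 0 and 4 give w10 = 1.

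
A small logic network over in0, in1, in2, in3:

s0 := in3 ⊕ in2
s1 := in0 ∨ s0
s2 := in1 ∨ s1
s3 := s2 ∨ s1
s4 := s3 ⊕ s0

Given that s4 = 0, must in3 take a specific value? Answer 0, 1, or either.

either

Both values of in3 occur among assignments with s4 = 0:
  in3=0: in0=0, in1=0, in2=0, in3=0
  in3=1: in0=0, in1=0, in2=0, in3=1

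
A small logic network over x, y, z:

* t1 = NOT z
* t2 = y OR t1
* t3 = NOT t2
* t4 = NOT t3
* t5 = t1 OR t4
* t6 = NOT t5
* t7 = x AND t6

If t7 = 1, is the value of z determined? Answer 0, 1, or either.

t7 = x AND t6 must be 1, so both x = 1 and t6 = 1.
t6 = NOT t5 must be 1, so t5 = 0.
t5 = t1 OR t4 must be 0, so both t1 = 0 and t4 = 0.
Every assignment with t7 = 1 has z = 1; there are 1 such assignment(s).
  x=1, y=0, z=1

1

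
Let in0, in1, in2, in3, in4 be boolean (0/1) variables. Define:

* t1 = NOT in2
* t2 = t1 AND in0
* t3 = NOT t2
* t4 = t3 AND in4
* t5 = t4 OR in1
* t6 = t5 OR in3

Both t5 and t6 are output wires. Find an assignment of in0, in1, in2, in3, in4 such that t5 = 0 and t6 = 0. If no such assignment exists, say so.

Check with in0=1, in1=0, in2=0, in3=0, in4=0:
t1 = NOT in2 = NOT 0 = 1
t2 = t1 AND in0 = 1 AND 1 = 1
t3 = NOT t2 = NOT 1 = 0
t4 = t3 AND in4 = 0 AND 0 = 0
t5 = t4 OR in1 = 0 OR 0 = 0
t6 = t5 OR in3 = 0 OR 0 = 0
So t5 = 0 and t6 = 0.

in0=1, in1=0, in2=0, in3=0, in4=0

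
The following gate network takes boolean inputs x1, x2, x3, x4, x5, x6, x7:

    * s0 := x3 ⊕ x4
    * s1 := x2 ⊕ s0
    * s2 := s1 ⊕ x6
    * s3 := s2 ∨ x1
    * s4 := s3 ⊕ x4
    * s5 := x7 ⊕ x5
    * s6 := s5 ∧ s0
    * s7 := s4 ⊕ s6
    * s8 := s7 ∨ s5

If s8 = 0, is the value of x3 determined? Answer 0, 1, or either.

either

Both values of x3 occur among assignments with s8 = 0:
  x3=0: x1=0, x2=0, x3=0, x4=0, x5=0, x6=0, x7=0
  x3=1: x1=0, x2=0, x3=1, x4=0, x5=0, x6=1, x7=0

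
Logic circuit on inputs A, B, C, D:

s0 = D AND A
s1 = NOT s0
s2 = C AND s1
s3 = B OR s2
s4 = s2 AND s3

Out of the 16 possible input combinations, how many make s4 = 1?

6

s4 = s2 AND s3 must be 1, so both s2 = 1 and s3 = 1.
Satisfying assignments:
  A=0, B=0, C=1, D=0
  A=0, B=0, C=1, D=1
  A=0, B=1, C=1, D=0
  A=0, B=1, C=1, D=1
  A=1, B=0, C=1, D=0
  A=1, B=1, C=1, D=0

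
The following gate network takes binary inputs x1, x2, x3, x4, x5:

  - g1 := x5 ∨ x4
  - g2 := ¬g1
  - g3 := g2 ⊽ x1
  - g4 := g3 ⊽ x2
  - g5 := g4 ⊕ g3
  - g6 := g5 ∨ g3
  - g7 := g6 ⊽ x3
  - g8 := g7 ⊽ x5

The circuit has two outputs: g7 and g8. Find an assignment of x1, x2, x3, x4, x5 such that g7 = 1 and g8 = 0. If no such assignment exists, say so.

Check with x1=0, x2=1, x3=0, x4=0, x5=0:
g1 = x5 ∨ x4 = 0 ∨ 0 = 0
g2 = ¬g1 = ¬0 = 1
g3 = g2 ⊽ x1 = 1 ⊽ 0 = 0
g4 = g3 ⊽ x2 = 0 ⊽ 1 = 0
g5 = g4 ⊕ g3 = 0 ⊕ 0 = 0
g6 = g5 ∨ g3 = 0 ∨ 0 = 0
g7 = g6 ⊽ x3 = 0 ⊽ 0 = 1
g8 = g7 ⊽ x5 = 1 ⊽ 0 = 0
So g7 = 1 and g8 = 0.

x1=0, x2=1, x3=0, x4=0, x5=0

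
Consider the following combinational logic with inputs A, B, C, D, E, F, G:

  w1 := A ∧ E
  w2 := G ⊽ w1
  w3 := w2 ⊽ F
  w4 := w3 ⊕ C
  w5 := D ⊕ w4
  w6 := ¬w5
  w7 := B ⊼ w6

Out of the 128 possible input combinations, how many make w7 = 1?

96

w7 = B ⊼ w6 must be 1, so at least one of B, w6 is 0.
Enumerating the 128 input combinations, 96 give w7 = 1 and 32 give w7 = 0.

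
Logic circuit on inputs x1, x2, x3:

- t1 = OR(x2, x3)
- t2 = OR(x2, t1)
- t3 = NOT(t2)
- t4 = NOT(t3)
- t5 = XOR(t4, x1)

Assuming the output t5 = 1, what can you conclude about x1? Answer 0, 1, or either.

Both values of x1 occur among assignments with t5 = 1:
  x1=0: x1=0, x2=0, x3=1
  x1=1: x1=1, x2=0, x3=0

either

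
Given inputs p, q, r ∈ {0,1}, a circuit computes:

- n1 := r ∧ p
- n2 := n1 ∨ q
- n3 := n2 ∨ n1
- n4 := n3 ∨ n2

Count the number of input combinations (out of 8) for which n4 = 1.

5

n4 = n3 ∨ n2 must be 1, so at least one of n3, n2 is 1.
Enumerating the 8 input combinations, 5 give n4 = 1 and 3 give n4 = 0.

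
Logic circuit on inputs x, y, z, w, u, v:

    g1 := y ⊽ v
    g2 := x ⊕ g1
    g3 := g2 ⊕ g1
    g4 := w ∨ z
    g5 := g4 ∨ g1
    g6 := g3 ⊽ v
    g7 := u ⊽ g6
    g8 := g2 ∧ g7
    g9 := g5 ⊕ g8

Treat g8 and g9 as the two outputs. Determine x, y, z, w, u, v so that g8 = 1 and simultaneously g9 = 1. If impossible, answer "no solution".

Check with x=1, y=0, z=0, w=0, u=0, v=1:
g1 = y ⊽ v = 0 ⊽ 1 = 0
g2 = x ⊕ g1 = 1 ⊕ 0 = 1
g3 = g2 ⊕ g1 = 1 ⊕ 0 = 1
g4 = w ∨ z = 0 ∨ 0 = 0
g5 = g4 ∨ g1 = 0 ∨ 0 = 0
g6 = g3 ⊽ v = 1 ⊽ 1 = 0
g7 = u ⊽ g6 = 0 ⊽ 0 = 1
g8 = g2 ∧ g7 = 1 ∧ 1 = 1
g9 = g5 ⊕ g8 = 0 ⊕ 1 = 1
So g8 = 1 and g9 = 1.

x=1, y=0, z=0, w=0, u=0, v=1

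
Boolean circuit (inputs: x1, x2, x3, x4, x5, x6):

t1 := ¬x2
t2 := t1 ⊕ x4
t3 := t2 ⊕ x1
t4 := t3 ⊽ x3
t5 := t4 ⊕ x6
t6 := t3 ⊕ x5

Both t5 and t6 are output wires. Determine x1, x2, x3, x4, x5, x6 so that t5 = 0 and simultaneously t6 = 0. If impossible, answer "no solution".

Check with x1=0 x2=0 x3=0 x4=0 x5=1 x6=0:
t1 = ¬x2 = ¬0 = 1
t2 = t1 ⊕ x4 = 1 ⊕ 0 = 1
t3 = t2 ⊕ x1 = 1 ⊕ 0 = 1
t4 = t3 ⊽ x3 = 1 ⊽ 0 = 0
t5 = t4 ⊕ x6 = 0 ⊕ 0 = 0
t6 = t3 ⊕ x5 = 1 ⊕ 1 = 0
So t5 = 0 and t6 = 0.

x1=0 x2=0 x3=0 x4=0 x5=1 x6=0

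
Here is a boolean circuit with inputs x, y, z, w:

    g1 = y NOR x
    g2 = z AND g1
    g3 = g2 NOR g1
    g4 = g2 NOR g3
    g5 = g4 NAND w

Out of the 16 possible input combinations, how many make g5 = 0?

g5 = g4 NAND w must be 0, so both g4 = 1 and w = 1.
Satisfying assignments:
  x=0, y=0, z=0, w=1

1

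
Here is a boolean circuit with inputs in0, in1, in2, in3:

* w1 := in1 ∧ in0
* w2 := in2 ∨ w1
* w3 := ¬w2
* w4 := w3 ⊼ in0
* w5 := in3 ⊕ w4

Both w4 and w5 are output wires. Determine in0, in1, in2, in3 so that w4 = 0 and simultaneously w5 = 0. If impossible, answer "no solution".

in0=1, in1=0, in2=0, in3=0

Check with in0=1, in1=0, in2=0, in3=0:
w1 = in1 ∧ in0 = 0 ∧ 1 = 0
w2 = in2 ∨ w1 = 0 ∨ 0 = 0
w3 = ¬w2 = ¬0 = 1
w4 = w3 ⊼ in0 = 1 ⊼ 1 = 0
w5 = in3 ⊕ w4 = 0 ⊕ 0 = 0
So w4 = 0 and w5 = 0.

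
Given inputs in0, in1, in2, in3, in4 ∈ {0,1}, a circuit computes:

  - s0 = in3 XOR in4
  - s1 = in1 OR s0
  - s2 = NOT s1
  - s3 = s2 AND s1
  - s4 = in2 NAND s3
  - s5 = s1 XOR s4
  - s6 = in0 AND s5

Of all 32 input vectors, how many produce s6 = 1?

s6 = in0 AND s5 must be 1, so both in0 = 1 and s5 = 1.
s5 = s1 XOR s4 must be 1, so s1 and s4 differ.
Satisfying assignments:
  in0=1, in1=0, in2=0, in3=0, in4=0
  in0=1, in1=0, in2=0, in3=1, in4=1
  in0=1, in1=0, in2=1, in3=0, in4=0
  in0=1, in1=0, in2=1, in3=1, in4=1

4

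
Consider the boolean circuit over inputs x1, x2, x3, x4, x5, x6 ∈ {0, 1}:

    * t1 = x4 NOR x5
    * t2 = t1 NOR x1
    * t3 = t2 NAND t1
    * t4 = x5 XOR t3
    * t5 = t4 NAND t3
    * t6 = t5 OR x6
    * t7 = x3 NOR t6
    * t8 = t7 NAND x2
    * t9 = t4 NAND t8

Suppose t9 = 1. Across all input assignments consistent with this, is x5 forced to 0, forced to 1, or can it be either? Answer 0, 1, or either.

either

Both values of x5 occur among assignments with t9 = 1:
  x5=0: x1=0, x2=1, x3=0, x4=0, x5=0, x6=0
  x5=1: x1=0, x2=0, x3=0, x4=0, x5=1, x6=0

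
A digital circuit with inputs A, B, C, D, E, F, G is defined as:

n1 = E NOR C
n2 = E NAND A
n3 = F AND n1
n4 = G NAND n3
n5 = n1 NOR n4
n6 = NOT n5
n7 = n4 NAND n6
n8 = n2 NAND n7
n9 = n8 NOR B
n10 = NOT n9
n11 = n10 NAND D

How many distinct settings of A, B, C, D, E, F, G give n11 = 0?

62

n11 = n10 NAND D must be 0, so both n10 = 1 and D = 1.
n10 = NOT n9 must be 1, so n9 = 0.
n9 = n8 NOR B must be 0, so at least one of n8, B is 1.
Enumerating the 128 input combinations, 62 give n11 = 0 and 66 give n11 = 1.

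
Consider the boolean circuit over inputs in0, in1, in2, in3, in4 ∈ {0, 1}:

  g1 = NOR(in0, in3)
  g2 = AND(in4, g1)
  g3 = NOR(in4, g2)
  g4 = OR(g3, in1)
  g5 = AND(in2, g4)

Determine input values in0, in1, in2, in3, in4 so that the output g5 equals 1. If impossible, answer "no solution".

g5 = AND(in2, g4) must be 1, so both in2 = 1 and g4 = 1.
g4 = OR(g3, in1) must be 1, so at least one of g3, in1 is 1.
Check with in0=0 in1=0 in2=1 in3=1 in4=0:
g1 = NOR(in0, in3) = NOR(0, 1) = 0
g2 = AND(in4, g1) = AND(0, 0) = 0
g3 = NOR(in4, g2) = NOR(0, 0) = 1
g4 = OR(g3, in1) = OR(1, 0) = 1
g5 = AND(in2, g4) = AND(1, 1) = 1
So g5 = 1 as required.

in0=0 in1=0 in2=1 in3=1 in4=0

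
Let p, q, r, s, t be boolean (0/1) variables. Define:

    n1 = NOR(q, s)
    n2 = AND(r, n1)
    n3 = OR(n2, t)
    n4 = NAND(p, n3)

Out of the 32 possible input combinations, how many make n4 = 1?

n4 = NAND(p, n3) must be 1, so at least one of p, n3 is 0.
Enumerating the 32 input combinations, 23 give n4 = 1 and 9 give n4 = 0.

23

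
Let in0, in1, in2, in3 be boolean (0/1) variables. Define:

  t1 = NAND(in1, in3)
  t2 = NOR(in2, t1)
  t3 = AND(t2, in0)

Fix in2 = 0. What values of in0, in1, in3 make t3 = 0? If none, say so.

Check with in2 = 0 and in0=1, in1=0, in3=1:
t1 = NAND(in1, in3) = NAND(0, 1) = 1
t2 = NOR(in2, t1) = NOR(0, 1) = 0
t3 = AND(t2, in0) = AND(0, 1) = 0
So t3 = 0.

in0=1 in1=0 in3=1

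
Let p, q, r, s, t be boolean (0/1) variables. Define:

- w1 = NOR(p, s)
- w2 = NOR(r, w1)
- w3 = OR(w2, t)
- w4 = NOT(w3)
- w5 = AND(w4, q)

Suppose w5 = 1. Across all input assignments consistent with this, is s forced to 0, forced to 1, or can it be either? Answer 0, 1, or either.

either

Both values of s occur among assignments with w5 = 1:
  s=0: p=0, q=1, r=0, s=0, t=0
  s=1: p=0, q=1, r=1, s=1, t=0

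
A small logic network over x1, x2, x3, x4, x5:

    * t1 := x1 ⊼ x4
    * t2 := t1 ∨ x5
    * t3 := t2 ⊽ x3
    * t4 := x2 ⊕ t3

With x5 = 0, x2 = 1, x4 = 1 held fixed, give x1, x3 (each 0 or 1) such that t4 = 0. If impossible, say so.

x1=1 x3=0

t4 = x2 ⊕ t3 must be 0, so x2 and t3 are equal.
Check with x5 = 0, x2 = 1, x4 = 1 and x1=1, x3=0:
t1 = x1 ⊼ x4 = 1 ⊼ 1 = 0
t2 = t1 ∨ x5 = 0 ∨ 0 = 0
t3 = t2 ⊽ x3 = 0 ⊽ 0 = 1
t4 = x2 ⊕ t3 = 1 ⊕ 1 = 0
So t4 = 0.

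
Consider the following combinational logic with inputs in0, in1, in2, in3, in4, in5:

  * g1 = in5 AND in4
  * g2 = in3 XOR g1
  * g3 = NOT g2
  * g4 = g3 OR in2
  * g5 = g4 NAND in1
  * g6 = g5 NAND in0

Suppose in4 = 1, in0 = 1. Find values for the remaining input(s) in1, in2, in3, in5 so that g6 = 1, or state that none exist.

in1=1 in2=0 in3=0 in5=0

Check with in4 = 1, in0 = 1 and in1=1, in2=0, in3=0, in5=0:
g1 = in5 AND in4 = 0 AND 1 = 0
g2 = in3 XOR g1 = 0 XOR 0 = 0
g3 = NOT g2 = NOT 0 = 1
g4 = g3 OR in2 = 1 OR 0 = 1
g5 = g4 NAND in1 = 1 NAND 1 = 0
g6 = g5 NAND in0 = 0 NAND 1 = 1
So g6 = 1.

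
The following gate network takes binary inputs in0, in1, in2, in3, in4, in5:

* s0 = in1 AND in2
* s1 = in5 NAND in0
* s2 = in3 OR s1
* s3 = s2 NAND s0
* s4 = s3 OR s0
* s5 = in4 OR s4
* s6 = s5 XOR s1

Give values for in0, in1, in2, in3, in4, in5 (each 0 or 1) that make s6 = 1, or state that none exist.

Check with in0=1, in1=0, in2=1, in3=1, in4=0, in5=1:
s0 = in1 AND in2 = 0 AND 1 = 0
s1 = in5 NAND in0 = 1 NAND 1 = 0
s2 = in3 OR s1 = 1 OR 0 = 1
s3 = s2 NAND s0 = 1 NAND 0 = 1
s4 = s3 OR s0 = 1 OR 0 = 1
s5 = in4 OR s4 = 0 OR 1 = 1
s6 = s5 XOR s1 = 1 XOR 0 = 1
So s6 = 1 as required.

in0=1, in1=0, in2=1, in3=1, in4=0, in5=1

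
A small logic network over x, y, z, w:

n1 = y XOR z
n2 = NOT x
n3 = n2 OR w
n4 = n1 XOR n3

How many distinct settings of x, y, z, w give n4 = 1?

n4 = n1 XOR n3 must be 1, so n1 and n3 differ.
Enumerating the 16 input combinations, 8 give n4 = 1 and 8 give n4 = 0.

8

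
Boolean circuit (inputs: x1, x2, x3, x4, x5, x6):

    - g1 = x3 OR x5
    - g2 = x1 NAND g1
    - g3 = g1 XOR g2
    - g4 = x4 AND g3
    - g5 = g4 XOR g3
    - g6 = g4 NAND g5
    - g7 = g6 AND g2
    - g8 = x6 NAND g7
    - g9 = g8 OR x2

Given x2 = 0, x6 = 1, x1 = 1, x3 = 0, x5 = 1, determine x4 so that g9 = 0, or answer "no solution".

With x2 = 0, x6 = 1, x1 = 1, x3 = 0, x5 = 1 fixed, none of the 2 settings of x4 give g9 = 0.
For example, with x4=1:
g1 = x3 OR x5 = 0 OR 1 = 1
g2 = x1 NAND g1 = 1 NAND 1 = 0
g3 = g1 XOR g2 = 1 XOR 0 = 1
g4 = x4 AND g3 = 1 AND 1 = 1
g5 = g4 XOR g3 = 1 XOR 1 = 0
g6 = g4 NAND g5 = 1 NAND 0 = 1
g7 = g6 AND g2 = 1 AND 0 = 0
g8 = x6 NAND g7 = 1 NAND 0 = 1
g9 = g8 OR x2 = 1 OR 0 = 1
giving g9 = 1 ≠ 0.

no solution exists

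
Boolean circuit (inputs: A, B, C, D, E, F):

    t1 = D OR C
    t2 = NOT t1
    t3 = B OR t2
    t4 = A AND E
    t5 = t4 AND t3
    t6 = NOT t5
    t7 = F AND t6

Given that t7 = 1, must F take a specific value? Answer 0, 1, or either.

t7 = F AND t6 must be 1, so both F = 1 and t6 = 1.
t6 = NOT t5 must be 1, so t5 = 0.
Every assignment with t7 = 1 has F = 1; there are 27 such assignment(s).

1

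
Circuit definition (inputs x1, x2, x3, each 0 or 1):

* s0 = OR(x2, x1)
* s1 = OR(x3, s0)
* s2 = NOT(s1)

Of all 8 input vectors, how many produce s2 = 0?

s2 = NOT(s1) must be 0, so s1 = 1.
s1 = OR(x3, s0) must be 1, so at least one of x3, s0 is 1.
Enumerating the 8 input combinations, 7 give s2 = 0 and 1 give s2 = 1.

7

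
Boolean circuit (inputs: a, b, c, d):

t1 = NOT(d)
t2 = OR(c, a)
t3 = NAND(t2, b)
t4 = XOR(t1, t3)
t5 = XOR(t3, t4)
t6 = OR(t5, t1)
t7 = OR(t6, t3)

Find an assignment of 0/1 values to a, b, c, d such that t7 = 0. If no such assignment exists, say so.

Check with a=0, b=1, c=1, d=1:
t1 = NOT(d) = NOT 1 = 0
t2 = OR(c, a) = OR(1, 0) = 1
t3 = NAND(t2, b) = NAND(1, 1) = 0
t4 = XOR(t1, t3) = XOR(0, 0) = 0
t5 = XOR(t3, t4) = XOR(0, 0) = 0
t6 = OR(t5, t1) = OR(0, 0) = 0
t7 = OR(t6, t3) = OR(0, 0) = 0
So t7 = 0 as required.

a=0, b=1, c=1, d=1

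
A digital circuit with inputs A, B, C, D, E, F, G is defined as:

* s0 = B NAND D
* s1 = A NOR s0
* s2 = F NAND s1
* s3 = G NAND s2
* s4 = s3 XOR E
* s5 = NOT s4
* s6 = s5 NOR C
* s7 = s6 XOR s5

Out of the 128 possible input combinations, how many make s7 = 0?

32

s7 = s6 XOR s5 must be 0, so s6 and s5 are equal.
Enumerating the 128 input combinations, 32 give s7 = 0 and 96 give s7 = 1.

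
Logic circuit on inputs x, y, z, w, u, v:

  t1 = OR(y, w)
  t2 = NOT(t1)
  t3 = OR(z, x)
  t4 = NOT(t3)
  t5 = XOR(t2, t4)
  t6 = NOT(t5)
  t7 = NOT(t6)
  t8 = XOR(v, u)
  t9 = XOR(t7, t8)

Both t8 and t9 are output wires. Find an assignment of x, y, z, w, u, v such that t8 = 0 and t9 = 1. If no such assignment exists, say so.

x=1, y=0, z=1, w=0, u=1, v=1

Check with x=1, y=0, z=1, w=0, u=1, v=1:
t1 = OR(y, w) = OR(0, 0) = 0
t2 = NOT(t1) = NOT 0 = 1
t3 = OR(z, x) = OR(1, 1) = 1
t4 = NOT(t3) = NOT 1 = 0
t5 = XOR(t2, t4) = XOR(1, 0) = 1
t6 = NOT(t5) = NOT 1 = 0
t7 = NOT(t6) = NOT 0 = 1
t8 = XOR(v, u) = XOR(1, 1) = 0
t9 = XOR(t7, t8) = XOR(1, 0) = 1
So t8 = 0 and t9 = 1.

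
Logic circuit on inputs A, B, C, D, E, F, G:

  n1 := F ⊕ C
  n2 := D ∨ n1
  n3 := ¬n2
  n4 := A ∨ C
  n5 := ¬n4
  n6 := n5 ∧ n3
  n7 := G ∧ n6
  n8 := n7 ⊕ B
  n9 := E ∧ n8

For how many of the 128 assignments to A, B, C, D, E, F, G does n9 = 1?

n9 = E ∧ n8 must be 1, so both E = 1 and n8 = 1.
n8 = n7 ⊕ B must be 1, so n7 and B differ.
Enumerating the 128 input combinations, 32 give n9 = 1 and 96 give n9 = 0.

32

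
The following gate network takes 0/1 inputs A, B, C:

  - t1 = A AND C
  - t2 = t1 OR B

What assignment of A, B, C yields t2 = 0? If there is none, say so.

A=0, B=0, C=1

t2 = t1 OR B must be 0, so both t1 = 0 and B = 0.
t1 = A AND C must be 0, so at least one of A, C is 0.
Check with A=0, B=0, C=1:
t1 = A AND C = 0 AND 1 = 0
t2 = t1 OR B = 0 OR 0 = 0
So t2 = 0 as required.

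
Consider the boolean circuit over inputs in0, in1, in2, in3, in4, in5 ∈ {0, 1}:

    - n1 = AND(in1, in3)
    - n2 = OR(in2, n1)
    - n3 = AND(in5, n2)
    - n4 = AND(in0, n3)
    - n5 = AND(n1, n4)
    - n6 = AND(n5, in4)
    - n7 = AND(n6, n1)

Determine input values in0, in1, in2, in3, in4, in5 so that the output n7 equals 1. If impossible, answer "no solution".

in0=1 in1=1 in2=0 in3=1 in4=1 in5=1

Check with in0=1 in1=1 in2=0 in3=1 in4=1 in5=1:
n1 = AND(in1, in3) = AND(1, 1) = 1
n2 = OR(in2, n1) = OR(0, 1) = 1
n3 = AND(in5, n2) = AND(1, 1) = 1
n4 = AND(in0, n3) = AND(1, 1) = 1
n5 = AND(n1, n4) = AND(1, 1) = 1
n6 = AND(n5, in4) = AND(1, 1) = 1
n7 = AND(n6, n1) = AND(1, 1) = 1
So n7 = 1 as required.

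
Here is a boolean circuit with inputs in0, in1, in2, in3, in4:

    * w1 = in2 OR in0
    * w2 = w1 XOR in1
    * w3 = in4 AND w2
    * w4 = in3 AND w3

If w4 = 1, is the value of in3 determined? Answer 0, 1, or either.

w4 = in3 AND w3 must be 1, so both in3 = 1 and w3 = 1.
Every assignment with w4 = 1 has in3 = 1; there are 4 such assignment(s).
  in0=0, in1=0, in2=1, in3=1, in4=1
  in0=0, in1=1, in2=0, in3=1, in4=1
  in0=1, in1=0, in2=0, in3=1, in4=1
  in0=1, in1=0, in2=1, in3=1, in4=1

1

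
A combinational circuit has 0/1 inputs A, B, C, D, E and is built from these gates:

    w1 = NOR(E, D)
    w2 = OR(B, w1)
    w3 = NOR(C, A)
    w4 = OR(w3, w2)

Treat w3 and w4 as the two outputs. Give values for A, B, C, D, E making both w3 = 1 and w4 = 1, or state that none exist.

A=0, B=1, C=0, D=1, E=1

Check with A=0, B=1, C=0, D=1, E=1:
w1 = NOR(E, D) = NOR(1, 1) = 0
w2 = OR(B, w1) = OR(1, 0) = 1
w3 = NOR(C, A) = NOR(0, 0) = 1
w4 = OR(w3, w2) = OR(1, 1) = 1
So w3 = 1 and w4 = 1.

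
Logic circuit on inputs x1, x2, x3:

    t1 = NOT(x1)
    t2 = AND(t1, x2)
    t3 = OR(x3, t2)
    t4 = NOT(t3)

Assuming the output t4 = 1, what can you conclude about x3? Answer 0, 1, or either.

0

t4 = NOT(t3) must be 1, so t3 = 0.
Every assignment with t4 = 1 has x3 = 0; there are 3 such assignment(s).
  x1=0, x2=0, x3=0
  x1=1, x2=0, x3=0
  x1=1, x2=1, x3=0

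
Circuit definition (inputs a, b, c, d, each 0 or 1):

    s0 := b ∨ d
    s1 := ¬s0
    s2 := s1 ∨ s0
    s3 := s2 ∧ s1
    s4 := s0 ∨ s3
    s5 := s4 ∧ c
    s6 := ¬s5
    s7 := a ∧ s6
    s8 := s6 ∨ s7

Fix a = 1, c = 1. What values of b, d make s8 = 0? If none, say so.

s8 = s6 ∨ s7 must be 0, so both s6 = 0 and s7 = 0.
s6 = ¬s5 must be 0, so s5 = 1.
Check with a = 1, c = 1 and b=1, d=1:
s0 = b ∨ d = 1 ∨ 1 = 1
s1 = ¬s0 = ¬1 = 0
s2 = s1 ∨ s0 = 0 ∨ 1 = 1
s3 = s2 ∧ s1 = 1 ∧ 0 = 0
s4 = s0 ∨ s3 = 1 ∨ 0 = 1
s5 = s4 ∧ c = 1 ∧ 1 = 1
s6 = ¬s5 = ¬1 = 0
s7 = a ∧ s6 = 1 ∧ 0 = 0
s8 = s6 ∨ s7 = 0 ∨ 0 = 0
So s8 = 0.

b=1, d=1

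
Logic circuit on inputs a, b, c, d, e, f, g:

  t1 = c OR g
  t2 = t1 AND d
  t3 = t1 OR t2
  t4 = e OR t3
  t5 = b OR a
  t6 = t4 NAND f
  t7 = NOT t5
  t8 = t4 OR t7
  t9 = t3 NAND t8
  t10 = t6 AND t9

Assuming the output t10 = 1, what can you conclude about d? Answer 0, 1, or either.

either

Both values of d occur among assignments with t10 = 1:
  d=0: a=0, b=0, c=0, d=0, e=0, f=0, g=0
  d=1: a=0, b=0, c=0, d=1, e=0, f=0, g=0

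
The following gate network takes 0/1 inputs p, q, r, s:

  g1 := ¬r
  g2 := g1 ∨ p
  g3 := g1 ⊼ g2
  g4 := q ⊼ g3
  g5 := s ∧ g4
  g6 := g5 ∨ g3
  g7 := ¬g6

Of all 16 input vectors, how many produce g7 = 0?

g7 = ¬g6 must be 0, so g6 = 1.
Enumerating the 16 input combinations, 12 give g7 = 0 and 4 give g7 = 1.

12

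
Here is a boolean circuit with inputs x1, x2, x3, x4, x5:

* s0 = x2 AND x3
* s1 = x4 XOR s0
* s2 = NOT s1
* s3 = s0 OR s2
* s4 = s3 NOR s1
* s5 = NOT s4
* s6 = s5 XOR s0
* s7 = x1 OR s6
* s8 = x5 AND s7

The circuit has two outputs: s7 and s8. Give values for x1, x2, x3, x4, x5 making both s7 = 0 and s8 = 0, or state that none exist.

x1=0, x2=1, x3=1, x4=0, x5=0

Check with x1=0, x2=1, x3=1, x4=0, x5=0:
s0 = x2 AND x3 = 1 AND 1 = 1
s1 = x4 XOR s0 = 0 XOR 1 = 1
s2 = NOT s1 = NOT 1 = 0
s3 = s0 OR s2 = 1 OR 0 = 1
s4 = s3 NOR s1 = 1 NOR 1 = 0
s5 = NOT s4 = NOT 0 = 1
s6 = s5 XOR s0 = 1 XOR 1 = 0
s7 = x1 OR s6 = 0 OR 0 = 0
s8 = x5 AND s7 = 0 AND 0 = 0
So s7 = 0 and s8 = 0.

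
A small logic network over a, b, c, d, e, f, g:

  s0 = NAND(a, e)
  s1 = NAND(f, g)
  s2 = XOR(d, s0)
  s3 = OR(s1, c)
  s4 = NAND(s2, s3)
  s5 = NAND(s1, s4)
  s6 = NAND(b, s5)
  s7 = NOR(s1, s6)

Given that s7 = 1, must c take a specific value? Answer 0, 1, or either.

Both values of c occur among assignments with s7 = 1:
  c=0: a=0, b=1, c=0, d=0, e=0, f=1, g=1
  c=1: a=0, b=1, c=1, d=0, e=0, f=1, g=1

either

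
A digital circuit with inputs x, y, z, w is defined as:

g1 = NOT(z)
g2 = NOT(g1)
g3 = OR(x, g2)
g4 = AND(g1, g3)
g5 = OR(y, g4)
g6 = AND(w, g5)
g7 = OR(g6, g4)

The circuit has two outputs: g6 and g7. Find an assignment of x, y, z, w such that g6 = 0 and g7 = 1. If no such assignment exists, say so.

Check with x=1 y=1 z=0 w=0:
g1 = NOT(z) = NOT 0 = 1
g2 = NOT(g1) = NOT 1 = 0
g3 = OR(x, g2) = OR(1, 0) = 1
g4 = AND(g1, g3) = AND(1, 1) = 1
g5 = OR(y, g4) = OR(1, 1) = 1
g6 = AND(w, g5) = AND(0, 1) = 0
g7 = OR(g6, g4) = OR(0, 1) = 1
So g6 = 0 and g7 = 1.

x=1 y=1 z=0 w=0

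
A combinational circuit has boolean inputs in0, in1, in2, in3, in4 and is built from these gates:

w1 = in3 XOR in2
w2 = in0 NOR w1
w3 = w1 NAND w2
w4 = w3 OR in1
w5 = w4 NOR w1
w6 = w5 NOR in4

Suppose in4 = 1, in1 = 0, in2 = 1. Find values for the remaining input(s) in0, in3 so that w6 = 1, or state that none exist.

no solution exists

With in4 = 1, in1 = 0, in2 = 1 fixed, none of the 4 settings of in0, in3 give w6 = 1.
For example, with in0=0, in3=1:
w1 = in3 XOR in2 = 1 XOR 1 = 0
w2 = in0 NOR w1 = 0 NOR 0 = 1
w3 = w1 NAND w2 = 0 NAND 1 = 1
w4 = w3 OR in1 = 1 OR 0 = 1
w5 = w4 NOR w1 = 1 NOR 0 = 0
w6 = w5 NOR in4 = 0 NOR 1 = 0
giving w6 = 0 ≠ 1.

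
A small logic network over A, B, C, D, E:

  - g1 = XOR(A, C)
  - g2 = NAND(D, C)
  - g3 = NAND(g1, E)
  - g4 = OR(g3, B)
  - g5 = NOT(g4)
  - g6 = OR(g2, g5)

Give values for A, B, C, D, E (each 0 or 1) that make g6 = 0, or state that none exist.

g6 = OR(g2, g5) must be 0, so both g2 = 0 and g5 = 0.
Check with A=1 B=0 C=1 D=1 E=0:
g1 = XOR(A, C) = XOR(1, 1) = 0
g2 = NAND(D, C) = NAND(1, 1) = 0
g3 = NAND(g1, E) = NAND(0, 0) = 1
g4 = OR(g3, B) = OR(1, 0) = 1
g5 = NOT(g4) = NOT 1 = 0
g6 = OR(g2, g5) = OR(0, 0) = 0
So g6 = 0 as required.

A=1 B=0 C=1 D=1 E=0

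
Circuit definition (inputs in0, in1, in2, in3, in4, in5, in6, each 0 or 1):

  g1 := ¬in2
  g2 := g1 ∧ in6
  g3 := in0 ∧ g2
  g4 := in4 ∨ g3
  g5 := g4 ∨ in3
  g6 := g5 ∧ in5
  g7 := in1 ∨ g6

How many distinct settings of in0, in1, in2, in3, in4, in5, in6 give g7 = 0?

39

g7 = in1 ∨ g6 must be 0, so both in1 = 0 and g6 = 0.
Enumerating the 128 input combinations, 39 give g7 = 0 and 89 give g7 = 1.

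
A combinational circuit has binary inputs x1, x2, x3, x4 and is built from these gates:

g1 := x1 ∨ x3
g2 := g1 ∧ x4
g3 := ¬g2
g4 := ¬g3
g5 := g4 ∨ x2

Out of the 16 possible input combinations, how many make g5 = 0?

g5 = g4 ∨ x2 must be 0, so both g4 = 0 and x2 = 0.
g4 = ¬g3 must be 0, so g3 = 1.
g3 = ¬g2 must be 1, so g2 = 0.
Satisfying assignments:
  x1=0, x2=0, x3=0, x4=0
  x1=0, x2=0, x3=0, x4=1
  x1=0, x2=0, x3=1, x4=0
  x1=1, x2=0, x3=0, x4=0
  x1=1, x2=0, x3=1, x4=0

5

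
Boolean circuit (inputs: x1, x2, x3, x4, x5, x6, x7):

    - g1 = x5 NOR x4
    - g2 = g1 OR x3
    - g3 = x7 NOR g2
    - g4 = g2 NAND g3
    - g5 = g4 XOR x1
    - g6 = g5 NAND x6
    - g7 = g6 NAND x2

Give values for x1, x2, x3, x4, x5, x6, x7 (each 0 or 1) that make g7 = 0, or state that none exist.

x1=0, x2=1, x3=1, x4=1, x5=1, x6=0, x7=1

g7 = g6 NAND x2 must be 0, so both g6 = 1 and x2 = 1.
g6 = g5 NAND x6 must be 1, so at least one of g5, x6 is 0.
Check with x1=0, x2=1, x3=1, x4=1, x5=1, x6=0, x7=1:
g1 = x5 NOR x4 = 1 NOR 1 = 0
g2 = g1 OR x3 = 0 OR 1 = 1
g3 = x7 NOR g2 = 1 NOR 1 = 0
g4 = g2 NAND g3 = 1 NAND 0 = 1
g5 = g4 XOR x1 = 1 XOR 0 = 1
g6 = g5 NAND x6 = 1 NAND 0 = 1
g7 = g6 NAND x2 = 1 NAND 1 = 0
So g7 = 0 as required.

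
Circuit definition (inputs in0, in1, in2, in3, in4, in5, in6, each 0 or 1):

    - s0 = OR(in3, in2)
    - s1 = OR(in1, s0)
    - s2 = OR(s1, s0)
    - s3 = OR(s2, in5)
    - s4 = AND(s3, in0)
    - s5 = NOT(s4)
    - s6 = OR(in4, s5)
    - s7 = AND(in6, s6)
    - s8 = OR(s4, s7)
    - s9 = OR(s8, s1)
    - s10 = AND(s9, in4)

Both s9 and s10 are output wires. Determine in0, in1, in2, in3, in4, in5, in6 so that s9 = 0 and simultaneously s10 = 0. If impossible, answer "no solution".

in0=0 in1=0 in2=0 in3=0 in4=1 in5=0 in6=0

Check with in0=0 in1=0 in2=0 in3=0 in4=1 in5=0 in6=0:
s0 = OR(in3, in2) = OR(0, 0) = 0
s1 = OR(in1, s0) = OR(0, 0) = 0
s2 = OR(s1, s0) = OR(0, 0) = 0
s3 = OR(s2, in5) = OR(0, 0) = 0
s4 = AND(s3, in0) = AND(0, 0) = 0
s5 = NOT(s4) = NOT 0 = 1
s6 = OR(in4, s5) = OR(1, 1) = 1
s7 = AND(in6, s6) = AND(0, 1) = 0
s8 = OR(s4, s7) = OR(0, 0) = 0
s9 = OR(s8, s1) = OR(0, 0) = 0
s10 = AND(s9, in4) = AND(0, 1) = 0
So s9 = 0 and s10 = 0.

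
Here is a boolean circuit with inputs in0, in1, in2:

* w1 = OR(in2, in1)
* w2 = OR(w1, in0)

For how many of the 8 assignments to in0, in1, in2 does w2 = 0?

1

w2 = OR(w1, in0) must be 0, so both w1 = 0 and in0 = 0.
Satisfying assignments:
  in0=0, in1=0, in2=0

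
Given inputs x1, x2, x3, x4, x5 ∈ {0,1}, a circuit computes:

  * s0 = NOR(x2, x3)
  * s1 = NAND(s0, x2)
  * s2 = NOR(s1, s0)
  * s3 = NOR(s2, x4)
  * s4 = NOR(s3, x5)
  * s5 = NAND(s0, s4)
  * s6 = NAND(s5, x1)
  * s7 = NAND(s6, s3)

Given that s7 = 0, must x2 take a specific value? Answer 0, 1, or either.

Both values of x2 occur among assignments with s7 = 0:
  x2=0: x1=0, x2=0, x3=0, x4=0, x5=0
  x2=1: x1=0, x2=1, x3=0, x4=0, x5=0

either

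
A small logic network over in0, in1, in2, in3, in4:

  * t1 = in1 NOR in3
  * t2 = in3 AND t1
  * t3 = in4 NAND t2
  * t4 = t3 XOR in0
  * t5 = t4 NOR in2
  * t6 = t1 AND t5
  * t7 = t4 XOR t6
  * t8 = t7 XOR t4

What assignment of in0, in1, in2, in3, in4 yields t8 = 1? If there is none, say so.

in0=1, in1=0, in2=0, in3=0, in4=1

Check with in0=1, in1=0, in2=0, in3=0, in4=1:
t1 = in1 NOR in3 = 0 NOR 0 = 1
t2 = in3 AND t1 = 0 AND 1 = 0
t3 = in4 NAND t2 = 1 NAND 0 = 1
t4 = t3 XOR in0 = 1 XOR 1 = 0
t5 = t4 NOR in2 = 0 NOR 0 = 1
t6 = t1 AND t5 = 1 AND 1 = 1
t7 = t4 XOR t6 = 0 XOR 1 = 1
t8 = t7 XOR t4 = 1 XOR 0 = 1
So t8 = 1 as required.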